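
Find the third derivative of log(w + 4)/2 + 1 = 1/(w^3 + 12*w^2 + 48*w + 64)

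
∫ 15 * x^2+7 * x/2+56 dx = 5*x^3 + 7*x^2/4 + 56*x + C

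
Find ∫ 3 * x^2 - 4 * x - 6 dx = x^3 - 2*x^2 - 6*x + C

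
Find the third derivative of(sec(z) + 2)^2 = 4*(-1 - 2/cos(z) + 6/cos(z)^2 + 6/cos(z)^3)*sin(z)/cos(z)^2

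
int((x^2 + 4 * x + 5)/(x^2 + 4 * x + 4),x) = (x*(x + 2) - 1)/(x + 2) + C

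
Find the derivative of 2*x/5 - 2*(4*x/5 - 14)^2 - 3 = 226/5 - 64*x/25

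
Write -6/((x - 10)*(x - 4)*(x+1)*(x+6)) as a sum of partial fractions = 3/(400*(x + 6)) - 6/(275*(x + 1)) + 1/(50*(x - 4)) - 1/(176*(x - 10))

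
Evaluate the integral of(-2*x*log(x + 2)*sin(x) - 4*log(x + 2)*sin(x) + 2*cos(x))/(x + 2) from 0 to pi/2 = -2*log(2)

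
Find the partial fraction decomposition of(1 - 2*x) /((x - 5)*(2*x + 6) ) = -7/(16*(x + 3)) - 9/(16*(x - 5))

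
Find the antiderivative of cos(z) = sin(z) + C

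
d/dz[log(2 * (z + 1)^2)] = 2/(z + 1)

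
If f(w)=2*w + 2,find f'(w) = 2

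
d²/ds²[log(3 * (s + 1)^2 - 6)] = (-2*s^2 - 4*s - 6)/(s^4 + 4*s^3 + 2*s^2 - 4*s + 1)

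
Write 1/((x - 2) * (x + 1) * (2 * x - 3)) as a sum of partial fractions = -4/(5*(2*x - 3)) + 1/(15*(x + 1)) + 1/(3*(x - 2))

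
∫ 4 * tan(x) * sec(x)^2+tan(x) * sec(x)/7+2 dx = 2*x + 2*sec(x)^2 + sec(x)/7 + C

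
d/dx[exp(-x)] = -exp(-x)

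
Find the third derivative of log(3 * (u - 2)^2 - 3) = (4*u^3 - 24*u^2 + 60*u - 56)/(u^6 - 12*u^5 + 57*u^4 - 136*u^3 + 171*u^2 - 108*u + 27)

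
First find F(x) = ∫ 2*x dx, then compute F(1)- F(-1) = 0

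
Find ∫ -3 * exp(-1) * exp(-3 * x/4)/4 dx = exp(-3*x/4 - 1) + C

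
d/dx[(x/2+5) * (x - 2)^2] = 3*x^2/2 + 6*x - 18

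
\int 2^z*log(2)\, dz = 2^z + C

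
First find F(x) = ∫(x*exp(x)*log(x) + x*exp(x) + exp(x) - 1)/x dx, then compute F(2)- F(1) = -E + 1 + (-1 + exp(2))*(log(2) + 1)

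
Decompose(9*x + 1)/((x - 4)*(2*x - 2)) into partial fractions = -5/(3*(x - 1)) + 37/(6*(x - 4))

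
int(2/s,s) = 2*log(-s) + C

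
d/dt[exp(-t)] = -exp(-t)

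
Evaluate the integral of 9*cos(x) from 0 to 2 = 9*sin(2)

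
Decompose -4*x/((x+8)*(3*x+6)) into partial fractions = -16/(9*(x + 8)) + 4/(9*(x + 2))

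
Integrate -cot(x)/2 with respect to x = log(csc(x))/2 + C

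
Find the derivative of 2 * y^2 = 4*y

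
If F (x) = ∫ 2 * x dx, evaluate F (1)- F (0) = 1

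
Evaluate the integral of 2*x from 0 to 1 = 1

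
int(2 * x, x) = x^2 + C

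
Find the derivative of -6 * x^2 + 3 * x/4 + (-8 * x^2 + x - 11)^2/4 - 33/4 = 64*x^3 - 12*x^2 + 153*x/2 - 19/4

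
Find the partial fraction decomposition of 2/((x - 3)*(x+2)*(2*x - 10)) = 1/(35*(x + 2)) - 1/(10*(x - 3)) + 1/(14*(x - 5))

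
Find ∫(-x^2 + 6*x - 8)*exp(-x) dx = (x - 2)^2*exp(-x) + C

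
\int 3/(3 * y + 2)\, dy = log(3*y + 2) + C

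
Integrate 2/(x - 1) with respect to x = log(3*(x - 1)^2) + C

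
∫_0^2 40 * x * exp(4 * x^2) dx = -5 + 5*exp(16)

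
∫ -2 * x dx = -x^2 + C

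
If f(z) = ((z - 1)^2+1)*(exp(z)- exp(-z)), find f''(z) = (z^2*exp(2*z) - z^2 + 2*z*exp(2*z) + 6*z - 8)*exp(-z)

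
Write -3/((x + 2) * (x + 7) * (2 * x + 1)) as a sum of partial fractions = -4/(13*(2*x + 1)) - 3/(65*(x + 7)) + 1/(5*(x + 2))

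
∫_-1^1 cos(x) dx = 2*sin(1)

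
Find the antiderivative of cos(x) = sin(x) + C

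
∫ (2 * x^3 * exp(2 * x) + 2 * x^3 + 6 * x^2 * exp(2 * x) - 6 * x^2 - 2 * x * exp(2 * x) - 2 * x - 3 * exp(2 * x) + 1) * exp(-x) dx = -2*(-2*x^3 + 2*x + 1)*sinh(x) + C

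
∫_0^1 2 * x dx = 1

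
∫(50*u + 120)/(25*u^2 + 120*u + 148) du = log((5*u + 12)^2/4 + 1) + C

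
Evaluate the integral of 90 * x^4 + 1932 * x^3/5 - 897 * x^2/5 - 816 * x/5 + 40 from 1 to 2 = 6918/5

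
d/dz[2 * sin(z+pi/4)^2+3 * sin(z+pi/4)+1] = 2*cos(2*z) + 3*cos(z + pi/4)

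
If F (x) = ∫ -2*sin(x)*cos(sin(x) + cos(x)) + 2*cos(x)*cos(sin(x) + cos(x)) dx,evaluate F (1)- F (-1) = 2*sin(-cos(1) + sin(1)) + 2*sin(cos(1) + sin(1))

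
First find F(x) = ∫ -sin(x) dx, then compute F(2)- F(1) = -cos(1) + cos(2)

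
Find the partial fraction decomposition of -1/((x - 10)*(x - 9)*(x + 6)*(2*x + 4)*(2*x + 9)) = 8/(11745*(2*x + 9)) - 1/(5760*(x + 6)) - 1/(5280*(x + 2)) + 1/(8910*(x - 9)) - 1/(11136*(x - 10))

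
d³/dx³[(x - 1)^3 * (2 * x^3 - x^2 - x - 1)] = 240*x^3 - 420*x^2 + 192*x - 18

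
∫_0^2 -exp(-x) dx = -1 + exp(-2)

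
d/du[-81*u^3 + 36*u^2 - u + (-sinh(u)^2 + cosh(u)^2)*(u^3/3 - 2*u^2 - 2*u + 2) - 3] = -242*u^2 + 68*u - 3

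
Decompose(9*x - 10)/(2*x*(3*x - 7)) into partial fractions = 33/(14*(3*x - 7)) + 5/(7*x)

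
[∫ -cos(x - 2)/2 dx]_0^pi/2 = -sin(2)/2 - cos(2)/2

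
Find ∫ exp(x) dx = exp(x) + C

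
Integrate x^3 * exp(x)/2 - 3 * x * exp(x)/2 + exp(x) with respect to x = (x - 1)^3*exp(x)/2 + C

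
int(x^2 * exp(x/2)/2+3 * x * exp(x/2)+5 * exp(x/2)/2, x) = (x + 1)^2*exp(x/2) + C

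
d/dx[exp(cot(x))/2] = -exp(1/tan(x))/(2*sin(x)^2)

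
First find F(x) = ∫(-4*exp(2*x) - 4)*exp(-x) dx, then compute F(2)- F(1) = -4*exp(2) - 4*exp(-1) + 4*exp(-2) + 4*E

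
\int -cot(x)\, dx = log(2*csc(x)) + C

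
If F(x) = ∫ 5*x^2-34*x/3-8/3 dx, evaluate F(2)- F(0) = -44/3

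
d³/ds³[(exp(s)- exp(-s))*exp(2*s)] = 27*exp(3*s) - exp(s)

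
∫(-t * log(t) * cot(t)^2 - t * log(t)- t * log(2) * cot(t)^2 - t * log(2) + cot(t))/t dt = log(2*t)*cot(t) + C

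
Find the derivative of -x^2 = -2*x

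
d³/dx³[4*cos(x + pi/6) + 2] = 4*sin(x + pi/6)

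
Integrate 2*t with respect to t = t^2 + C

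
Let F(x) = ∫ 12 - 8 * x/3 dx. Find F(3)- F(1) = 40/3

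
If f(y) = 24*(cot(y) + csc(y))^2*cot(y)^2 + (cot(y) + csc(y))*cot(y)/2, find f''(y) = 480*(1 - sin(y)^2)^2/sin(y)^6 + 480 + 480/tan(y)^6 - 1825*cos(y)/(2*sin(y)^2) - 1634/sin(y)^2 + 1203*cos(y)/sin(y)^4 + 1203/sin(y)^4 + 960*cos(y)^5/sin(y)^6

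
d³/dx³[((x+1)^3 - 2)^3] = 504*x^6 + 3024*x^5 + 7560*x^4 + 9360*x^3 + 5400*x^2 + 864*x - 144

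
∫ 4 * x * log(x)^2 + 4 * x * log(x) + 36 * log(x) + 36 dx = 2*x*(x*log(x) + 18)*log(x) + C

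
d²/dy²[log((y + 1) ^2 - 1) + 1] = (-2*y^2 - 4*y - 4)/(y^4 + 4*y^3 + 4*y^2)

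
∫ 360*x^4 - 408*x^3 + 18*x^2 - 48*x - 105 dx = 72*x^5 - 102*x^4 + 6*x^3 - 24*x^2 - 105*x + C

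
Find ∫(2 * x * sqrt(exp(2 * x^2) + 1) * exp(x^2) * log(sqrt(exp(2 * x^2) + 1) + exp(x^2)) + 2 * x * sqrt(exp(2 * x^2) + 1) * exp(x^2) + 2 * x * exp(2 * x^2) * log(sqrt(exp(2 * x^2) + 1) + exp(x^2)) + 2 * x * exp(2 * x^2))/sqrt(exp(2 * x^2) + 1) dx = (sqrt(exp(2*x^2) + 1) + exp(x^2))*log(sqrt(exp(2*x^2) + 1) + exp(x^2)) + C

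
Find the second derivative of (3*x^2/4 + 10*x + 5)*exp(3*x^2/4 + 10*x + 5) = 27*x^4*exp(3*x^2/4 + 10*x + 5)/16 + 45*x^3*exp(3*x^2/4 + 10*x + 5) + 3135*x^2*exp(3*x^2/4 + 10*x + 5)/8 + 1225*x*exp(3*x^2/4 + 10*x + 5) + 709*exp(3*x^2/4 + 10*x + 5)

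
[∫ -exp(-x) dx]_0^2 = -1 + exp(-2)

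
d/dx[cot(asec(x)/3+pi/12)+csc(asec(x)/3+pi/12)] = (-cot(asec(x)/3 + pi/12)^2 - cot(asec(x)/3 + pi/12)*csc(asec(x)/3 + pi/12) - 1)/(3*x^2*sqrt(1 - 1/x^2))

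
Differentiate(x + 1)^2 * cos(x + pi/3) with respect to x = -x^2*sin(x + pi/3) - 2*x*sin(x + pi/3) + 2*x*cos(x + pi/3) - sin(x + pi/3) + 2*cos(x + pi/3)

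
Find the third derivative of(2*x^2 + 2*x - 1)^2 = 96*x + 48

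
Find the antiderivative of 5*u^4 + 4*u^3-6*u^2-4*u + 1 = u^5 + u^4 - 2*u^3 - 2*u^2 + u + C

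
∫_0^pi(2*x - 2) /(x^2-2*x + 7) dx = -log(7) + log((-1 + pi)^2 + 6)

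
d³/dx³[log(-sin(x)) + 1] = 2*cos(x)/sin(x)^3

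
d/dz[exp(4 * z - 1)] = 4*exp(4*z - 1)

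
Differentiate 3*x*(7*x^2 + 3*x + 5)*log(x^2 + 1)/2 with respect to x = (63*x^4*log(x^2 + 1) + 42*x^4 + 18*x^3*log(x^2 + 1) + 18*x^3 + 78*x^2*log(x^2 + 1) + 30*x^2 + 18*x*log(x^2 + 1) + 15*log(x^2 + 1))/(2*x^2 + 2)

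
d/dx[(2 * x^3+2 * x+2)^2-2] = 24*x^5 + 32*x^3 + 24*x^2 + 8*x + 8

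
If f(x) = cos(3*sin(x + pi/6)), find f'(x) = -3*sin(3*sin(x + pi/6))*cos(x + pi/6)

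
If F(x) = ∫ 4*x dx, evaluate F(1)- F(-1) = 0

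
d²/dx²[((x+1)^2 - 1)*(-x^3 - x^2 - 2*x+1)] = -20*x^3 - 36*x^2 - 24*x - 6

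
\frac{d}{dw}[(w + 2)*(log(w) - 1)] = (w*log(w) + 2)/w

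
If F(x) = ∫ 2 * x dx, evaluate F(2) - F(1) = 3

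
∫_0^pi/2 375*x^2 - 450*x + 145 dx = 5*pi + 27 + (-3 + 5*pi/2)^3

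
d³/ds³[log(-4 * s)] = 2/s^3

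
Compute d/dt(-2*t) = -2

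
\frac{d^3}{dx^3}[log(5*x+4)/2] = 125/(125*x^3 + 300*x^2 + 240*x + 64)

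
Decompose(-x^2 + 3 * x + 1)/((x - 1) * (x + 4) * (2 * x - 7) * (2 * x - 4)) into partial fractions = -1/(75*(2*x - 7)) + 3/(100*(x + 4)) + 3/(50*(x - 1)) - 1/(12*(x - 2))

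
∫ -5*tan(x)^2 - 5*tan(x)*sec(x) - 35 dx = -30*x - 5*tan(x) - 5/cos(x) + C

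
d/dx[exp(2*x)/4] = exp(2*x)/2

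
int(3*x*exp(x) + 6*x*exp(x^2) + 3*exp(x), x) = 3*x*exp(x) + 3*exp(x^2) + C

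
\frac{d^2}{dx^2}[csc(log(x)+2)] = (-1 + cos(log(x) + 2)/sin(log(x) + 2) + 2/sin(log(x) + 2)^2)/(x^2*sin(log(x) + 2))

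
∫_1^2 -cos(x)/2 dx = -sin(2)/2 + sin(1)/2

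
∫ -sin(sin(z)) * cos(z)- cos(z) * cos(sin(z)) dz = sqrt(2)*cos(sin(z) + pi/4) + C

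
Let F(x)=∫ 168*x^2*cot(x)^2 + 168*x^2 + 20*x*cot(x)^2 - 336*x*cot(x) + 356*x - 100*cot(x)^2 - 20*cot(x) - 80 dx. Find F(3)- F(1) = 88*cot(1) + 1384 - 1472*cot(3)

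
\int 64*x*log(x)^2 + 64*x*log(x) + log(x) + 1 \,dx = x*(32*x*log(x) + 1)*log(x) + C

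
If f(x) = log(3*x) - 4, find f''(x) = -1/x^2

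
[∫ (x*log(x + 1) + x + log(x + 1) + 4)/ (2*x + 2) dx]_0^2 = 3*log(3)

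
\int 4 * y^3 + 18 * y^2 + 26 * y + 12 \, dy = y^4 + 6*y^3 + 13*y^2 + 12*y + C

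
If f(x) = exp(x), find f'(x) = exp(x)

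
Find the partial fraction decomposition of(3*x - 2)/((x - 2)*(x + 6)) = 5/(2*(x + 6)) + 1/(2*(x - 2))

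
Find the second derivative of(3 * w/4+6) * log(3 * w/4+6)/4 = 3/(16*w + 128)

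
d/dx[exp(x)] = exp(x)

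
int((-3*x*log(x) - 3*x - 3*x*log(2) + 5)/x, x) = -(3*x - 5)*log(2*x) + C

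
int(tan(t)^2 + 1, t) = tan(t) + C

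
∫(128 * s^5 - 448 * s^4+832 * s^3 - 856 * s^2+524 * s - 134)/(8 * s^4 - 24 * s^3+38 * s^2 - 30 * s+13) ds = 8*s^2 - 8*s + log((4*s^2 - 6*s + 5)^2 + 1) + C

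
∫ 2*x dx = x^2 + C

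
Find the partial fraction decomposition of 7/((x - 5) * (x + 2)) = -1/(x + 2) + 1/(x - 5)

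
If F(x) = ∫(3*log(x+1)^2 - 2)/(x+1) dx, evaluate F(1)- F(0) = -2*log(2) + log(2)^3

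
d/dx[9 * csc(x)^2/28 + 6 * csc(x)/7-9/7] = -3*(4 + 3/sin(x))*cos(x)/(14*sin(x)^2)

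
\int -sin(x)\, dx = cos(x) + C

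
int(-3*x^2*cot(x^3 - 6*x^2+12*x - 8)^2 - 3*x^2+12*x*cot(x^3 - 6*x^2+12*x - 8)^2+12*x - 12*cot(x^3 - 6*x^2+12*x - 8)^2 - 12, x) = cot((x - 2)^3) + C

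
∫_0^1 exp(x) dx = -1 + E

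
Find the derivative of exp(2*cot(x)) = -2*exp(2/tan(x))/sin(x)^2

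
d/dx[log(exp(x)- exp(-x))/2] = (exp(2*x) + 1)/(2*exp(2*x) - 2)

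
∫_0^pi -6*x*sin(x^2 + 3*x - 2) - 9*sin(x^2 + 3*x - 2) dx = -3*cos(2 - pi^2) - 3*cos(2)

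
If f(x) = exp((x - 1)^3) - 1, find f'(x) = 3*x^2*exp(x^3 - 3*x^2 + 3*x - 1) - 6*x*exp(x^3 - 3*x^2 + 3*x - 1) + 3*exp(x^3 - 3*x^2 + 3*x - 1)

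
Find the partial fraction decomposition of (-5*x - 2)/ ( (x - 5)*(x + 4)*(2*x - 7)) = 26/(15*(2*x - 7)) + 2/(15*(x + 4)) - 1/(x - 5)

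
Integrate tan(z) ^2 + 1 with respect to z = tan(z) + C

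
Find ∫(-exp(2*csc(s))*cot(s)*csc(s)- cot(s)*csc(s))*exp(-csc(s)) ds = exp(csc(s)) - exp(-csc(s)) + C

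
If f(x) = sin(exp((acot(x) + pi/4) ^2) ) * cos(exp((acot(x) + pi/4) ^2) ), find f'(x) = -(4*acot(x) + pi)*exp(pi^2/16)*exp(pi*acot(x)/2)*exp(acot(x)^2)*cos(2*exp(pi^2/16)*exp(pi*acot(x)/2)*exp(acot(x)^2))/(2*x^2 + 2)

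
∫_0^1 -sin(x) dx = -1 + cos(1)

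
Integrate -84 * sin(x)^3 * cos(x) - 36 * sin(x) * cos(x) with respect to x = (21*cos(x)^2 - 39)*sin(x)^2 + C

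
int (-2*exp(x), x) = -2*exp(x) + C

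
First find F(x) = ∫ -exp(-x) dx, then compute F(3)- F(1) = -exp(-1) + exp(-3)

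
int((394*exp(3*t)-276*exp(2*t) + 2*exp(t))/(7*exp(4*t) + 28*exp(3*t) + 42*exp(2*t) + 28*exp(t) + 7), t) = (65*exp(3*t) - 199*exp(2*t) - 61*exp(t) - 21)/(7*(exp(3*t) + 3*exp(2*t) + 3*exp(t) + 1)) + C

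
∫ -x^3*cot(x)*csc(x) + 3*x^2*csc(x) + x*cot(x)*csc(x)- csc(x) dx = x*(x^2 - 1)*csc(x) + C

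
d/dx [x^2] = 2*x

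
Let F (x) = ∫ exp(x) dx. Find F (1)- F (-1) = E - exp(-1)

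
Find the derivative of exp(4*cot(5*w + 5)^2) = -40*exp(-4 + 4/sin(5*w + 5)^2)*cos(5*w + 5)/sin(5*w + 5)^3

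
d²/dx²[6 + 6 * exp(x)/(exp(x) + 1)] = (-6*exp(2*x) + 6*exp(x))/(exp(3*x) + 3*exp(2*x) + 3*exp(x) + 1)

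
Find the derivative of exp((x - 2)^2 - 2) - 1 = 2*x*exp(x^2 - 4*x + 2) - 4*exp(x^2 - 4*x + 2)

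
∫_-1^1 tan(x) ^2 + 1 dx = 2*tan(1)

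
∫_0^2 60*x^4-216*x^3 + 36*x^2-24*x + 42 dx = -348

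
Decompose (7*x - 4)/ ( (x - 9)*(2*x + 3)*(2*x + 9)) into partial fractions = -71/(162*(2*x + 9)) + 29/(126*(2*x + 3)) + 59/(567*(x - 9))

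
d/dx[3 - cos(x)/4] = sin(x)/4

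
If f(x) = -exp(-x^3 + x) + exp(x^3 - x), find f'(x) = 3*x^2*exp(-x^3 + x) + 3*x^2*exp(x^3 - x) - exp(-x^3 + x) - exp(x^3 - x)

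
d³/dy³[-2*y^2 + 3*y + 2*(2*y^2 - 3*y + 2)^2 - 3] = 192*y - 144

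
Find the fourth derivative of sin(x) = sin(x)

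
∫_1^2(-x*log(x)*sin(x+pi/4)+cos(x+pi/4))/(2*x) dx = log(2)*cos(pi/4 + 2)/2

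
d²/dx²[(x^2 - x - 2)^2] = 12*x^2 - 12*x - 6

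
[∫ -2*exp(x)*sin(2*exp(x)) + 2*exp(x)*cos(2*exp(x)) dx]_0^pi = sqrt(2)*(-sin(pi/4 + 2) + cos(-2*exp(pi) + pi/4))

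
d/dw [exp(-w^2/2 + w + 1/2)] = -w*exp(-w^2/2 + w + 1/2) + exp(-w^2/2 + w + 1/2)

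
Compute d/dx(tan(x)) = cos(x)^(-2)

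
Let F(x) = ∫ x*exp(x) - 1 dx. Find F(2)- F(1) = -1 + exp(2)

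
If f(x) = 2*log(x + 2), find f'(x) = 2/(x + 2)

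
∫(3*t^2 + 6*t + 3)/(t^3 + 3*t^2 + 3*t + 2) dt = log((t + 1)^3 + 1) + C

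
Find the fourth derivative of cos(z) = cos(z)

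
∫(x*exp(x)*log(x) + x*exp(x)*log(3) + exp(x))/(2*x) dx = exp(x)*log(3*x)/2 + C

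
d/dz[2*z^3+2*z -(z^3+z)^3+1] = -9*z^8 - 21*z^6 - 15*z^4 + 3*z^2 + 2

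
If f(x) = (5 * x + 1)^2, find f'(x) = 50*x + 10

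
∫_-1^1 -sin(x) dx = 0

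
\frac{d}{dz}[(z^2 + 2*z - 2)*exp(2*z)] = 2*z^2*exp(2*z) + 6*z*exp(2*z) - 2*exp(2*z)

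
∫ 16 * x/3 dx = 8*x^2/3 + C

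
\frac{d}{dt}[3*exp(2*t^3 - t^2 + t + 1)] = 18*t^2*exp(2*t^3 - t^2 + t + 1) - 6*t*exp(2*t^3 - t^2 + t + 1) + 3*exp(2*t^3 - t^2 + t + 1)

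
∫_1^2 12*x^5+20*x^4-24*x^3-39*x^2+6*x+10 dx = 88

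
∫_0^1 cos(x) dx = sin(1)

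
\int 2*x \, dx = x^2 + C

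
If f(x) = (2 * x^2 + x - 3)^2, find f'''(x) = 96*x + 24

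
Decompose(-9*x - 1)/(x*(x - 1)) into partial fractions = -10/(x - 1) + 1/x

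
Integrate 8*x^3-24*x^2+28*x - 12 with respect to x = 2*x^4 - 8*x^3 + 14*x^2 - 12*x + C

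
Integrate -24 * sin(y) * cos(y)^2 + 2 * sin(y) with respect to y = 4*cos(y) + 2*cos(3*y) + C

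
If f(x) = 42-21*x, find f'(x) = -21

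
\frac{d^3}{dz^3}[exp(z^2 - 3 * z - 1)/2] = (8*z^3 - 36*z^2 + 66*z - 45)*exp(z^2 - 3*z - 1)/2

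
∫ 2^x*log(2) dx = 2^x + C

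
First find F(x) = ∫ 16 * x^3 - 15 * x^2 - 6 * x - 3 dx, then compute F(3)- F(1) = 160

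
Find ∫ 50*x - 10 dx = 25*x^2 - 10*x + C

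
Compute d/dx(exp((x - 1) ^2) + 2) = 2*x*exp(x^2 - 2*x + 1) - 2*exp(x^2 - 2*x + 1)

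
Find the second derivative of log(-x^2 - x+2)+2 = (-2*x^2 - 2*x - 5)/(x^4 + 2*x^3 - 3*x^2 - 4*x + 4)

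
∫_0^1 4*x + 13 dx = 15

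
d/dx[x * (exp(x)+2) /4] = x*exp(x)/4 + exp(x)/4 + 1/2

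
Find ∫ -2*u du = -u^2 + C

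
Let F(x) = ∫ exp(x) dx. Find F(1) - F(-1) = E - exp(-1)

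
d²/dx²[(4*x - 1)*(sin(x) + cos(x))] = -4*x*sin(x) - 4*x*cos(x) - 7*sin(x) + 9*cos(x)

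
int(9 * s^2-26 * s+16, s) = 3*s^3 - 13*s^2 + 16*s + C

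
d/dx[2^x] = 2^x*log(2)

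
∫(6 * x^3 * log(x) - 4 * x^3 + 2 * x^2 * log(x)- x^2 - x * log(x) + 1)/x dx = (log(x) - 1)*(2*x^3 + x^2 - x + 1) + C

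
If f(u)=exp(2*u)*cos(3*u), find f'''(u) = -(9*sin(3*u) + 46*cos(3*u))*exp(2*u)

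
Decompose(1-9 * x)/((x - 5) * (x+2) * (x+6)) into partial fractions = 5/(4*(x + 6)) - 19/(28*(x + 2)) - 4/(7*(x - 5))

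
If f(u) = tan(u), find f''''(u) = 24*tan(u)^5 + 40*tan(u)^3 + 16*tan(u)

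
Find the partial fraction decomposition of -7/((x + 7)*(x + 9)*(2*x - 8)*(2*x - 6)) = 7/(1248*(x + 9)) - 7/(880*(x + 7)) + 7/(480*(x - 3)) - 7/(572*(x - 4))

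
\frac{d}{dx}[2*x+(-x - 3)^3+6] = -3*x^2 - 18*x - 25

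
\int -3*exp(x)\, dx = -3*exp(x) + C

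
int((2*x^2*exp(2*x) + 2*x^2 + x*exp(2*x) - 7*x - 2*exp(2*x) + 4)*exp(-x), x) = 2*(2*x^2 - 3*x + 1)*sinh(x) + C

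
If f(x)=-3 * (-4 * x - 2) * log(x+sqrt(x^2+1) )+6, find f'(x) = (12*x^2*log(x + sqrt(x^2 + 1)) + 12*x^2 + 12*x*sqrt(x^2 + 1)*log(x + sqrt(x^2 + 1)) + 12*x*sqrt(x^2 + 1) + 6*x + 6*sqrt(x^2 + 1) + 12*log(x + sqrt(x^2 + 1)))/(x^2 + x*sqrt(x^2 + 1) + 1)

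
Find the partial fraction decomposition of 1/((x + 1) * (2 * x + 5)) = -2/(3*(2*x + 5)) + 1/(3*(x + 1))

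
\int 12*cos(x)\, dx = 12*sin(x) + C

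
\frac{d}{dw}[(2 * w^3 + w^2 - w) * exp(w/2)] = w^3*exp(w/2) + 13*w^2*exp(w/2)/2 + 3*w*exp(w/2)/2 - exp(w/2)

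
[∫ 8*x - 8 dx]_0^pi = -4 + (-2 + 2*pi)^2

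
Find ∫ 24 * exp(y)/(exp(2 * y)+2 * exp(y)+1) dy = 12*(3*exp(y) + 1)/(exp(y) + 1) + C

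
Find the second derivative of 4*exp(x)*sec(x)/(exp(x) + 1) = 8*(-exp(2*x)*cos(2*x) + 3*exp(2*x) + 2*exp(x)*sin(2*x) - 3*exp(x)*cos(2*x) + 5*exp(x) + 2*sin(2*x) + 4)*exp(x)/((3*cos(x) + cos(3*x))*(exp(3*x) + 3*exp(2*x) + 3*exp(x) + 1))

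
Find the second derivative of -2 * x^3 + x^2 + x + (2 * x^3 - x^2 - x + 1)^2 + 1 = 120*x^4 - 80*x^3 - 36*x^2 + 24*x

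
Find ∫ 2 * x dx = x^2 + C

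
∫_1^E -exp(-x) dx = -exp(-1) + exp(-E)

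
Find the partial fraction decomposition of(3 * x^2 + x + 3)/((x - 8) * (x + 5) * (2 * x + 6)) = 73/(52*(x + 5)) - 27/(44*(x + 3)) + 203/(286*(x - 8))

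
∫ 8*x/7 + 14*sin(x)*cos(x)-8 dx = 4*x^2/7 - 8*x + 7*sin(x)^2 + C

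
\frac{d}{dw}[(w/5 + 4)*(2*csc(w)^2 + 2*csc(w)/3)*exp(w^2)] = 2*(2*w^2/15 + 2*w^2/(5*sin(w)) + 8*w/3 - w*cos(w)/(15*sin(w)) + 8*w/sin(w) - 2*w*cos(w)/(5*sin(w)^2) + 1/15 - 4*cos(w)/(3*sin(w)) + 1/(5*sin(w)) - 8*cos(w)/sin(w)^2)*exp(w^2)/sin(w)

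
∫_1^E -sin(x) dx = cos(E) - cos(1)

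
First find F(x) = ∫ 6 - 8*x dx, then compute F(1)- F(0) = 2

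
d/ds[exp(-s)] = -exp(-s)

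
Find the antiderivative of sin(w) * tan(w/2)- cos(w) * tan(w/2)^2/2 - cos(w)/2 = -cos(w)*tan(w/2) + C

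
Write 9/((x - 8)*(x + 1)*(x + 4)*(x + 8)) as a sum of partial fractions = -9/(448*(x + 8)) + 1/(16*(x + 4)) - 1/(21*(x + 1)) + 1/(192*(x - 8))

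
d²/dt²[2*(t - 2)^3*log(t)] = (12*t^3*log(t) + 10*t^3 - 24*t^2*log(t) - 36*t^2 + 24*t + 16)/t^2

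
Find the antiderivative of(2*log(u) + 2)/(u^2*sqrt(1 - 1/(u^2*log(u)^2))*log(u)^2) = -2*acsc(u*log(u)) + C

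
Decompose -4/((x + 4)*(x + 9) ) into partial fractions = 4/(5*(x + 9)) - 4/(5*(x + 4))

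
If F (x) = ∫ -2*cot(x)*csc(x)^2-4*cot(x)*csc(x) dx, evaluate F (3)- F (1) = -(csc(1) + 2)^2 + (2 + csc(3))^2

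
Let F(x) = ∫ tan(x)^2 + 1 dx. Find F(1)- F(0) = tan(1)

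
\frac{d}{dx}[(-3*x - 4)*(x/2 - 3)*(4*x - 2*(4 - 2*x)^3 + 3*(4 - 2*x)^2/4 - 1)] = -120*x^4 + 1006*x^3 - 2205*x^2 + 695*x + 1389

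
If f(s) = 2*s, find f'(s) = 2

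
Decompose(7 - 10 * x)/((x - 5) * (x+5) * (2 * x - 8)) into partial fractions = 19/(60*(x + 5)) + 11/(6*(x - 4)) - 43/(20*(x - 5))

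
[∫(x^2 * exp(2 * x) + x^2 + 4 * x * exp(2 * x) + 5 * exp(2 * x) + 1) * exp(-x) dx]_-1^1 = -8*exp(-1) + 8*E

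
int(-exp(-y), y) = exp(-y) + C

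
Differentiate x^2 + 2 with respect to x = 2*x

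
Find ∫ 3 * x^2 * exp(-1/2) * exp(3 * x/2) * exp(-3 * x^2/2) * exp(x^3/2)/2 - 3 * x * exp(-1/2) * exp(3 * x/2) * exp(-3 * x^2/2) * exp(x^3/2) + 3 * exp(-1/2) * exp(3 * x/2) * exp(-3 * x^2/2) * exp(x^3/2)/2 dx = exp((x - 1)^3/2) + C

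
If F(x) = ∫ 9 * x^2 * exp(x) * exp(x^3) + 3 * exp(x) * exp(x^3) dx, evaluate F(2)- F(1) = -3*exp(2) + 3*exp(10)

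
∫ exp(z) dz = exp(z) + C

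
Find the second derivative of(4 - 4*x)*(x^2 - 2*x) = 24 - 24*x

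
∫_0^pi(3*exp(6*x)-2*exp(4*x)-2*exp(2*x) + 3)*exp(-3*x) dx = -exp(-pi) + exp(pi) + (-exp(-pi) + exp(pi))^3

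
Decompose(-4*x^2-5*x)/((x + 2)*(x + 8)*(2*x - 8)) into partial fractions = -3/(2*(x + 8)) + 1/(12*(x + 2)) - 7/(12*(x - 4))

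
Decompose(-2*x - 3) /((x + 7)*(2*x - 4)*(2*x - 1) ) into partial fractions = 8/(45*(2*x - 1)) + 11/(270*(x + 7)) - 7/(54*(x - 2))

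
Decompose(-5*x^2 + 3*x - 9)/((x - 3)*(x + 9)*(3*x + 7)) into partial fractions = 389/(320*(3*x + 7)) - 147/(80*(x + 9)) - 15/(64*(x - 3))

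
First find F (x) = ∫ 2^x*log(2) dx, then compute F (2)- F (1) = 2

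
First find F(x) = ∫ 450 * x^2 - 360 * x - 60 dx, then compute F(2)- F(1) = 450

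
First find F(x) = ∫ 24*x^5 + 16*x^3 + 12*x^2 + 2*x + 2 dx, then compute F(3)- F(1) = 3348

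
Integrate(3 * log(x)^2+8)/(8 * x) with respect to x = log(x)^3/8 + log(x) + C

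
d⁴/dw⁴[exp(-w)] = exp(-w)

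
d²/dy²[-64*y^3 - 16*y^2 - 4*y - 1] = -384*y - 32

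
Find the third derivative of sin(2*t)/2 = -4*cos(2*t)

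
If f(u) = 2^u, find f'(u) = 2^u*log(2)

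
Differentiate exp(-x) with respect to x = -exp(-x)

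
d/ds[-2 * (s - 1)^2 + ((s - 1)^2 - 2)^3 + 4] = 6*s^5 - 30*s^4 + 36*s^3 + 12*s^2 - 22*s - 2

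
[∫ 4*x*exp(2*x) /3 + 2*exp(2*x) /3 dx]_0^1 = 2*exp(2)/3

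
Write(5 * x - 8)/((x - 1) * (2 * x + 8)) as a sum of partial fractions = 14/(5*(x + 4)) - 3/(10*(x - 1))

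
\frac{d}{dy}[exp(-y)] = -exp(-y)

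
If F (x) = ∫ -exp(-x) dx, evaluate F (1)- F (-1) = -E + exp(-1)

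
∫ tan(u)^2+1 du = tan(u) + C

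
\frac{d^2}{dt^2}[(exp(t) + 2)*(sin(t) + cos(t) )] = 2*sqrt(2)*(exp(t)*cos(t + pi/4) - sin(t + pi/4))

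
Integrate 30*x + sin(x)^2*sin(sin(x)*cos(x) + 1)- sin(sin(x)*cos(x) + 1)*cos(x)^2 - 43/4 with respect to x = 15*x^2 - 43*x/4 + cos(sin(2*x)/2 + 1) + C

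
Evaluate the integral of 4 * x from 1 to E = -2 + 2*exp(2)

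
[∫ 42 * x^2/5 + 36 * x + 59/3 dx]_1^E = -607/15 - 4*E/3 + 4*exp(2) + 7*E*(2*exp(2)/5 + 3 + 2*E)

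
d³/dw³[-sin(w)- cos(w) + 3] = -sin(w) + cos(w)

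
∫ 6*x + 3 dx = 3*x^2 + 3*x + C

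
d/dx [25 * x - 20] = 25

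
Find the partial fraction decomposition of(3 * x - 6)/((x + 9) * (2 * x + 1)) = -15/(17*(2*x + 1)) + 33/(17*(x + 9))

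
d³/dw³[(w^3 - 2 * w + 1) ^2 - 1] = 120*w^3 - 96*w + 12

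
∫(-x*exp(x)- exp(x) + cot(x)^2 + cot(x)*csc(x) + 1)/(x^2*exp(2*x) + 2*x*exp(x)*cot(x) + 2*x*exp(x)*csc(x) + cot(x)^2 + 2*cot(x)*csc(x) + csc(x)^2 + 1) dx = acot(x*exp(x) + cot(x) + csc(x)) + C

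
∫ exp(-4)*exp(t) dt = exp(t - 4) + C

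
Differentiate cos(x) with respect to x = -sin(x)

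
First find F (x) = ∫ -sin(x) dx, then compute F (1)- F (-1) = 0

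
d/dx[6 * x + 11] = 6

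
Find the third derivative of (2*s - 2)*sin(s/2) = -s*cos(s/2)/4 - 3*sin(s/2)/2 + cos(s/2)/4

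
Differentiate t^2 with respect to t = 2*t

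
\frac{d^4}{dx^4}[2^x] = 2^x*log(2)^4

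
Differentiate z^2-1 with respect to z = 2*z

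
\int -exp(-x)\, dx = exp(-x) + C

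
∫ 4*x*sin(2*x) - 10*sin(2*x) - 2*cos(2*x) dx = (5 - 2*x)*cos(2*x) + C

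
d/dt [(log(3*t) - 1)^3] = (3*log(t)^2 - 6*log(t) + 6*log(3)*log(t) - 6*log(3) + 3 + 3*log(3)^2)/t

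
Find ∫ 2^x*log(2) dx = 2^x + C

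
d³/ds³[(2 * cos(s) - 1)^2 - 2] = 4*(8*cos(s) - 1)*sin(s)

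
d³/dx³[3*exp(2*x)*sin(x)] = 3*(2*sin(x) + 11*cos(x))*exp(2*x)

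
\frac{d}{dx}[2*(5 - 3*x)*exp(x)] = -6*x*exp(x) + 4*exp(x)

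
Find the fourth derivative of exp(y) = exp(y)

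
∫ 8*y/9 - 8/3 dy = 4*y^2/9 - 8*y/3 + C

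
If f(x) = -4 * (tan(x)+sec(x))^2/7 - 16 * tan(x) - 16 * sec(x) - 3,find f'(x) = -8*(sin(x)^2/(7*cos(x)) + 2*sin(x) + 2*sin(x)/(7*cos(x)) + 2 + 1/(7*cos(x)))/cos(x)^2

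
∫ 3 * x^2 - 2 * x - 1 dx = x^3 - x^2 - x + C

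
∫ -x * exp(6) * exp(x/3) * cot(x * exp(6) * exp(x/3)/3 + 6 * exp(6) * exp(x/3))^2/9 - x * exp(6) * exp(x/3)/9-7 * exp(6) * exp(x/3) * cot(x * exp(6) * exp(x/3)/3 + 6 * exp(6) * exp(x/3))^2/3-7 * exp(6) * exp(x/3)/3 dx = cot((x + 18)*exp(x/3 + 6)/3) + C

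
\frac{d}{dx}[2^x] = 2^x*log(2)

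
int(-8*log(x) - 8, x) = -8*x*log(x) + C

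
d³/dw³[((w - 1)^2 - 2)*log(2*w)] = (2*w^2 + 2*w - 2)/w^3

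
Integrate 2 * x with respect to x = x^2 + C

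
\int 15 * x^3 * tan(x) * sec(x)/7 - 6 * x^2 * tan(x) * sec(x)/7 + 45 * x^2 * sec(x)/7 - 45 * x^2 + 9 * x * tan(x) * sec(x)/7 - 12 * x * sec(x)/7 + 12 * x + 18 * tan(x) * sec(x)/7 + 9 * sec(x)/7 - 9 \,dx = 3*(sec(x) - 7)*(5*x^3 - 2*x^2 + 3*x + 6)/7 + C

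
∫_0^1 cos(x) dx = sin(1)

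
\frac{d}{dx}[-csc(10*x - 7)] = 10*cot(10*x - 7)*csc(10*x - 7)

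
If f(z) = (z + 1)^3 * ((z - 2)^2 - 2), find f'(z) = 5*z^4 - 4*z^3 - 21*z^2 - 10*z + 2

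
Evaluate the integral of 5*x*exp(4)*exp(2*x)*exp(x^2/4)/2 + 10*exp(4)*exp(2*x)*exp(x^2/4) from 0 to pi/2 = -5*exp(4) + 5*exp((pi/4 + 2)^2)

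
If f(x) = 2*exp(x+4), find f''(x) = 2*exp(x + 4)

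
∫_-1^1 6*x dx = 0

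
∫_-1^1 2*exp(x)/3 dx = -2*exp(-1)/3 + 2*E/3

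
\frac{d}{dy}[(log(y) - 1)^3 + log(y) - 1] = (3*log(y)^2 - 6*log(y) + 4)/y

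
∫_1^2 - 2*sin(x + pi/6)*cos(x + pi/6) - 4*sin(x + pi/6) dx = -(cos(pi/6 + 1) + 2)^2 + (cos(pi/6 + 2) + 2)^2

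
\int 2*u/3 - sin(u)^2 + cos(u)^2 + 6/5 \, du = u^2/3 + 6*u/5 + sin(2*u)/2 + C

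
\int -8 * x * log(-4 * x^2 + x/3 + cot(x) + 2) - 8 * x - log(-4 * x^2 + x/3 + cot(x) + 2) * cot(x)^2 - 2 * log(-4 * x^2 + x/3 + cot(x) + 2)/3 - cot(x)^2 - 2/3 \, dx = (-12*x^2 + x + 3*cot(x) + 6)*log(-4*x^2 + x/3 + cot(x) + 2)/3 + C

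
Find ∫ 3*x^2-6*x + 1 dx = x^3 - 3*x^2 + x + C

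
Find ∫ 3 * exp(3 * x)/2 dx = exp(3*x)/2 + C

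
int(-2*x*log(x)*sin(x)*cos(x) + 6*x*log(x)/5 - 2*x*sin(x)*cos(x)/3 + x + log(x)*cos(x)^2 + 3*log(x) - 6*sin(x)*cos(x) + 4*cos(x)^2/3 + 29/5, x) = (3*x + 5*cos(x)^2 + 15)*(3*x*log(x) + x + 9)/15 + C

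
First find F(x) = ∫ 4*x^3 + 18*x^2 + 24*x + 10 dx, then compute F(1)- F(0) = 29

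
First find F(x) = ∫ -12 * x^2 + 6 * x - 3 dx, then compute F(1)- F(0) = -4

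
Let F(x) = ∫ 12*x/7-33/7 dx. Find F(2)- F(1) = -15/7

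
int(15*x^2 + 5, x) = 5*x^3 + 5*x + C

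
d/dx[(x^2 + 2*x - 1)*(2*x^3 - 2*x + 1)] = 10*x^4 + 16*x^3 - 12*x^2 - 6*x + 4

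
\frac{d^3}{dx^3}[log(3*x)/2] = x^(-3)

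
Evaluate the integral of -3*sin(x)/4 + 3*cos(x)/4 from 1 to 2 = 3*sqrt(2)*(-sin(pi/4 + 1) + sin(pi/4 + 2))/4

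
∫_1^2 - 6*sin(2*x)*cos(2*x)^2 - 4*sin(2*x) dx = 2*cos(4) + cos(4)^3 - cos(2)^3 - 2*cos(2)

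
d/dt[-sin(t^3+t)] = -(3*t^2 + 1)*cos(t*(t^2 + 1))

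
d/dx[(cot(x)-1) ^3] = -3*(1 + tan(x)^(-2))*(tan(x) - 1)^2/tan(x)^2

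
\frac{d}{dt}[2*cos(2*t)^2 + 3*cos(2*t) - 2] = -6*sin(2*t) - 4*sin(4*t)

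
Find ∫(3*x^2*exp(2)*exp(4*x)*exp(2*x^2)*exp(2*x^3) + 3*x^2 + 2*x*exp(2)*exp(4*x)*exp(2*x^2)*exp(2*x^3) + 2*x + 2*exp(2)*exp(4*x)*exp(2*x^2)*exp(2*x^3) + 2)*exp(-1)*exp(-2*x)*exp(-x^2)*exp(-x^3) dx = 2*sinh(x^3 + x^2 + 2*x + 1) + C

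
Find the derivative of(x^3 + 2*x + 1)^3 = 9*x^8 + 42*x^6 + 18*x^5 + 60*x^4 + 48*x^3 + 33*x^2 + 24*x + 6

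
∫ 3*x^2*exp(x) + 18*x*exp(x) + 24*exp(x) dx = 3*(x + 2)^2*exp(x) + C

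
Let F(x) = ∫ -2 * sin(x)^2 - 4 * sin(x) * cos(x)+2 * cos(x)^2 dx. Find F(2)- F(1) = sqrt(2)*(sin(pi/4 + 4) - sin(pi/4 + 2))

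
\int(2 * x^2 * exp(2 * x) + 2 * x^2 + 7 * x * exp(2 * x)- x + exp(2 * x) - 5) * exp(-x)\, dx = 2*(2*x^2 + 3*x - 2)*sinh(x) + C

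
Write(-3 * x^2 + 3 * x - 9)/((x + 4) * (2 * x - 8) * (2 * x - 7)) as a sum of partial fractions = 47/(10*(2*x - 7)) - 23/(80*(x + 4)) - 45/(16*(x - 4))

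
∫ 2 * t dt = t^2 + C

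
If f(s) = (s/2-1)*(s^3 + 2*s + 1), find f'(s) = 2*s^3 - 3*s^2 + 2*s - 3/2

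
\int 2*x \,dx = x^2 + C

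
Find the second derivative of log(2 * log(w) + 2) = (-log(w) - 2)/(w^2*log(w)^2 + 2*w^2*log(w) + w^2)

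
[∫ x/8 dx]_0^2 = 1/4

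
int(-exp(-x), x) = exp(-x) + C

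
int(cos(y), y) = sin(y) + C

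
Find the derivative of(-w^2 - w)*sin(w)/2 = -w^2*cos(w)/2 - w*sin(w) - w*cos(w)/2 - sin(w)/2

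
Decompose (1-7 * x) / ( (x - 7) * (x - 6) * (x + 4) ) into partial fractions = 29/(110*(x + 4)) + 41/(10*(x - 6)) - 48/(11*(x - 7))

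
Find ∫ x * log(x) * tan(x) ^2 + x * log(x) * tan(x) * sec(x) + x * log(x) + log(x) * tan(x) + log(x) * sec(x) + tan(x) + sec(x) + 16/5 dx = x*(5*(tan(x) + sec(x))*log(x) + 16)/5 + C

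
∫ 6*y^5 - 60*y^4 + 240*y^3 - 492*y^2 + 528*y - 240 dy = y^6 - 12*y^5 + 60*y^4 - 164*y^3 + 264*y^2 - 240*y + C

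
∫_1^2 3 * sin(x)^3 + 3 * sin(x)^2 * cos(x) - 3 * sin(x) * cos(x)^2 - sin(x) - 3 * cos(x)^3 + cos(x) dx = -sin(1) - cos(1) + cos(2) - (cos(2) + sin(2))^3 + sin(2) + (cos(1) + sin(1))^3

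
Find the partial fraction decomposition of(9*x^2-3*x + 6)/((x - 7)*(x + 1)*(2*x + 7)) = 169/(35*(2*x + 7)) - 9/(20*(x + 1)) + 71/(28*(x - 7))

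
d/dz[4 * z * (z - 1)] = 8*z - 4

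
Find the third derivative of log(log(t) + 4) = (2*log(t)^2 + 19*log(t) + 46)/(t^3*log(t)^3 + 12*t^3*log(t)^2 + 48*t^3*log(t) + 64*t^3)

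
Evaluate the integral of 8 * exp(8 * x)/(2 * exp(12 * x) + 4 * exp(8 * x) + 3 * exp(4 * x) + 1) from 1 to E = -log(exp(8)/(1 + exp(4))^2 + 1) + log(exp(8*E)/(1 + exp(4*E))^2 + 1)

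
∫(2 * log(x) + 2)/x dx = (log(x) + 1)^2 + C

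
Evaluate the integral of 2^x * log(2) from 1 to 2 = 2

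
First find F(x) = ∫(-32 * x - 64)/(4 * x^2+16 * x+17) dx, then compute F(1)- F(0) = -4*log(37) + 4*log(17)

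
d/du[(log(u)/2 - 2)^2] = (log(u) - 4)/(2*u)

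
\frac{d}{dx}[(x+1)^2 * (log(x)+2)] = (2*x^2*log(x) + 5*x^2 + 2*x*log(x) + 6*x + 1)/x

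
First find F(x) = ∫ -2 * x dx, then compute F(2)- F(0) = -4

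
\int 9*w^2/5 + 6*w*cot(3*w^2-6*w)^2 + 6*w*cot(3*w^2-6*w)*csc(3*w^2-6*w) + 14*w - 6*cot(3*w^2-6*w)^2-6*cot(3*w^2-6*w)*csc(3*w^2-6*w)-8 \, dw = 3*w^3/5 + 4*w^2 - 2*w - cot(3*w*(w - 2)) - csc(3*w*(w - 2)) + C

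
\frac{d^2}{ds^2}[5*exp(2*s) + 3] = 20*exp(2*s)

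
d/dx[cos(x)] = -sin(x)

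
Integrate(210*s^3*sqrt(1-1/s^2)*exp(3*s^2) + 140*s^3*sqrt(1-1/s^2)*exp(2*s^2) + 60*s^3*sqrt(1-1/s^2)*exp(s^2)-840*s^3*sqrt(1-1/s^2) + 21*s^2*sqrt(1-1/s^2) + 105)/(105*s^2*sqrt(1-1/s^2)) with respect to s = -4*s^2 + s/5 + exp(3*s^2)/3 + exp(2*s^2)/3 + 2*exp(s^2)/7 + asec(s) + C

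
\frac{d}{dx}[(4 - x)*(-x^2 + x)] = 3*x^2 - 10*x + 4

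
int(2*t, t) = t^2 + C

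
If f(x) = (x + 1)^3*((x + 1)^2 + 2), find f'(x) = 5*x^4 + 20*x^3 + 36*x^2 + 32*x + 11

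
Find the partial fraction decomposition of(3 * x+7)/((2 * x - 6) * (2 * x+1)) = -11/(14*(2*x + 1)) + 8/(7*(x - 3))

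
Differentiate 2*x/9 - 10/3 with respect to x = 2/9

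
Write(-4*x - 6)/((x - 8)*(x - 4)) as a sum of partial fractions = 11/(2*(x - 4)) - 19/(2*(x - 8))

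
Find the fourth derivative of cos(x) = cos(x)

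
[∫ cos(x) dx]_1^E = -sin(1) + sin(E)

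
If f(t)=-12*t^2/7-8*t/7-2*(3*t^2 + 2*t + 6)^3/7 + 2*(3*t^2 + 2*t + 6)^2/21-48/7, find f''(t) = -1620*t^4/7 - 2160*t^3/7 - 4680*t^2/7 - 2640*t/7 - 4664/21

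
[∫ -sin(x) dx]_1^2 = -cos(1) + cos(2)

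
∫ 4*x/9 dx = 2*x^2/9 + C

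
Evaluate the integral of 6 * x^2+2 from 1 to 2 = 16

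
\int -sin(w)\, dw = cos(w) + C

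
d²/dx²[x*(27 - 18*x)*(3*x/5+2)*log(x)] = (-324*x^2*log(x) - 270*x^2 - 198*x*log(x) - 297*x + 270)/(5*x)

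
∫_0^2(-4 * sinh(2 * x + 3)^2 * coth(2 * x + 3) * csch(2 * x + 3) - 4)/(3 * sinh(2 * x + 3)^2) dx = -2*coth(3)/3 - 2*csch(3)/3 + 2*csch(7)/3 + 2*coth(7)/3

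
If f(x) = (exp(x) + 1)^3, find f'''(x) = 27*exp(3*x) + 24*exp(2*x) + 3*exp(x)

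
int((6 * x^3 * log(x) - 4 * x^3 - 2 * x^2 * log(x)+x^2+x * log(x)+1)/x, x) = (log(x) - 1)*(2*x^3 - x^2 + x + 1) + C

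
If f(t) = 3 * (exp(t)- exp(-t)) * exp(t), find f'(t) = 6*exp(2*t)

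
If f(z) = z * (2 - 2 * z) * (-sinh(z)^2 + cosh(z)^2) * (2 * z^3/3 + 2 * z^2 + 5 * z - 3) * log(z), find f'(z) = -20*z^4*log(z)/3 - 4*z^4/3 - 32*z^3*log(z)/3 - 8*z^3/3 - 18*z^2*log(z) - 6*z^2 + 32*z*log(z) + 16*z - 6*log(z) - 6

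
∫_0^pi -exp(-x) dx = -1 + exp(-pi)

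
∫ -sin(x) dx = cos(x) + C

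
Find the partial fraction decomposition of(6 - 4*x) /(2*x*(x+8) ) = -19/(8*(x + 8)) + 3/(8*x)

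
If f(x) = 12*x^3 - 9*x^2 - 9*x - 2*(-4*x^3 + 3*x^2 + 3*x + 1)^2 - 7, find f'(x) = -192*x^5 + 240*x^4 + 120*x^3 - 24*x^2 - 78*x - 21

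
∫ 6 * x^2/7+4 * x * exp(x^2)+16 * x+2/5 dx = 2*x^3/7 + 8*x^2 + 2*x/5 + 2*exp(x^2) + C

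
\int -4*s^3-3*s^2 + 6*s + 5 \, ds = -s^4 - s^3 + 3*s^2 + 5*s + C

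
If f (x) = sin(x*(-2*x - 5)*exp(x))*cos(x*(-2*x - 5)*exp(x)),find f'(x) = -(2*x^2 + 9*x + 5)*exp(x)*cos(2*x*(2*x + 5)*exp(x))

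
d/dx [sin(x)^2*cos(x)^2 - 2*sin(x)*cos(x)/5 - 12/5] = sin(4*x)/2 - 2*cos(2*x)/5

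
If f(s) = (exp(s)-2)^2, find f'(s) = 2*exp(2*s) - 4*exp(s)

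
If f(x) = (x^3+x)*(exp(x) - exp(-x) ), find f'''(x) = (x^3*exp(2*x) + x^3 + 9*x^2*exp(2*x) - 9*x^2 + 19*x*exp(2*x) + 19*x + 9*exp(2*x) - 9)*exp(-x)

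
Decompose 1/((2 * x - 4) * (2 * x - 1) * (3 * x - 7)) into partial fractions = 9/(22*(3*x - 7)) + 2/(33*(2*x - 1)) - 1/(6*(x - 2))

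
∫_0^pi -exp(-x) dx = -1 + exp(-pi)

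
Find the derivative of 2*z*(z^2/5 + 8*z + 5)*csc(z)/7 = 2*(-z^3*cos(z)/sin(z) + 3*z^2 - 40*z^2*cos(z)/sin(z) + 80*z - 25*z*cos(z)/sin(z) + 25)/(35*sin(z))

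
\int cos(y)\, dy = sin(y) + C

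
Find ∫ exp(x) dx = exp(x) + C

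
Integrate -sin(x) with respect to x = cos(x) + C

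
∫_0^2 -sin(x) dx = -1 + cos(2)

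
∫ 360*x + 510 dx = 180*x^2 + 510*x + C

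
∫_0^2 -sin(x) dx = -1 + cos(2)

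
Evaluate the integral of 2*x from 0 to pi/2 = pi^2/4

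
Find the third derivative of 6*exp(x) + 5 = 6*exp(x)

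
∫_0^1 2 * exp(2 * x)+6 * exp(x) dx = -16 + (E + 3)^2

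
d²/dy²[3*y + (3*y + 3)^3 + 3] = 162*y + 162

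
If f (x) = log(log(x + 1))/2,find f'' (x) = (-log(x + 1) - 1)/(2*x^2*log(x + 1)^2 + 4*x*log(x + 1)^2 + 2*log(x + 1)^2)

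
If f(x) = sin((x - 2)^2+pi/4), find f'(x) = 2*x*cos(x^2 - 4*x + pi/4 + 4) - 4*cos(x^2 - 4*x + pi/4 + 4)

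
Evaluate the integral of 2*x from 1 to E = -1 + exp(2)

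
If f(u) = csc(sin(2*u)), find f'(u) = -2*cos(2*u)*cot(sin(2*u))*csc(sin(2*u))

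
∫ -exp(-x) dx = exp(-x) + C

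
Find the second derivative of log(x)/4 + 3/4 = -1/(4*x^2)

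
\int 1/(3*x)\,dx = log(2*x)/3 + C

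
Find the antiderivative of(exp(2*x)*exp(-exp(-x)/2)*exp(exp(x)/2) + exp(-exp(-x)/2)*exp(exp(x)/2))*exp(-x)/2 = exp(sinh(x)) + C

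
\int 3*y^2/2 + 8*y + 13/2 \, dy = y^3/2 + 4*y^2 + 13*y/2 + C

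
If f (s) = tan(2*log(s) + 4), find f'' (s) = (8*tan(2*log(s) + 4)^3 - 2*tan(2*log(s) + 4)^2 + 8*tan(2*log(s) + 4) - 2)/s^2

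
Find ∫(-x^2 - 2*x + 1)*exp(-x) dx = ((x + 2)^2 - 1)*exp(-x) + C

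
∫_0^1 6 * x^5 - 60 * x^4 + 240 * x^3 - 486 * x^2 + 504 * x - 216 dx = -77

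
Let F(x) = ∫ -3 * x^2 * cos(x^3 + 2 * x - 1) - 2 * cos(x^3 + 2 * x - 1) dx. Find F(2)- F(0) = -sin(1) - sin(11)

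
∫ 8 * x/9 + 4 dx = 4*x^2/9 + 4*x + C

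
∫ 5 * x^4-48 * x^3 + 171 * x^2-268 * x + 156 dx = x^5 - 12*x^4 + 57*x^3 - 134*x^2 + 156*x + C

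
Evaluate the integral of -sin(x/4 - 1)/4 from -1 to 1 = -cos(5/4) + cos(3/4)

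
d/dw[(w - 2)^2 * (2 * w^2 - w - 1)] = 8*w^3 - 27*w^2 + 22*w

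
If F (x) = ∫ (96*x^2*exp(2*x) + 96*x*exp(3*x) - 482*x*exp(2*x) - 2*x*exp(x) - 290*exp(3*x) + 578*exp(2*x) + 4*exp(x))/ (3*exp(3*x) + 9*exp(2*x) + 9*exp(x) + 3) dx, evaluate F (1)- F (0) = -37 + 4*E/(3*(1 + E)) + 64*exp(2)/(1 + E)^2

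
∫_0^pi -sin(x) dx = -2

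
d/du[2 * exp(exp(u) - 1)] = 2*exp(u + exp(u) - 1)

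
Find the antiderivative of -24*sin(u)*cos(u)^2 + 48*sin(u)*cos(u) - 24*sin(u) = 8*(cos(u) - 1)^3 + C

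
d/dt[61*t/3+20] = 61/3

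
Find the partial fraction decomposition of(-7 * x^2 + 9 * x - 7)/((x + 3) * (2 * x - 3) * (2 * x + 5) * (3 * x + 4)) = 849/(595*(3*x + 4)) - 293/(56*(2*x + 5)) - 37/(1224*(2*x - 3)) + 97/(45*(x + 3))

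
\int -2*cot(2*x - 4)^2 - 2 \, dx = cot(2*x - 4) + C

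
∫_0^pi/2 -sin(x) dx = -1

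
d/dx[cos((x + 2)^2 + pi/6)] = -2*(x + 2)*sin(x^2 + 4*x + pi/6 + 4)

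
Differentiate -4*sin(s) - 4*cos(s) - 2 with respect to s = 4*sin(s) - 4*cos(s)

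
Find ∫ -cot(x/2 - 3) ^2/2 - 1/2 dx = cot(x/2 - 3) + C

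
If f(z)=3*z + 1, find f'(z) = 3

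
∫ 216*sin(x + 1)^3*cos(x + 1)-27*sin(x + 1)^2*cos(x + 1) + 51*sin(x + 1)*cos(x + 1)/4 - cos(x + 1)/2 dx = (432*sin(x + 1)^3 - 72*sin(x + 1)^2 + 51*sin(x + 1) - 4)*sin(x + 1)/8 + C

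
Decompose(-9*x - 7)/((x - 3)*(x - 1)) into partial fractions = 8/(x - 1) - 17/(x - 3)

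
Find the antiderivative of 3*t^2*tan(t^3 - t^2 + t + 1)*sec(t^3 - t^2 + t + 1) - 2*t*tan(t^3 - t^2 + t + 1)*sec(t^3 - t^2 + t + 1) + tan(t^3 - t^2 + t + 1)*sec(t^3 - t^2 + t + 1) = sec(t^3 - t^2 + t + 1) + C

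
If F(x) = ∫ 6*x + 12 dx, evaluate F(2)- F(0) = 36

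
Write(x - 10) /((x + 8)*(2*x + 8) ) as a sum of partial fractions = 9/(4*(x + 8)) - 7/(4*(x + 4))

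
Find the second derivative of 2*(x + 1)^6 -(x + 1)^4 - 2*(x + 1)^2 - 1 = 60*x^4 + 240*x^3 + 348*x^2 + 216*x + 44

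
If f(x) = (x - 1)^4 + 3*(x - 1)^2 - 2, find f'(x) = 4*x^3 - 12*x^2 + 18*x - 10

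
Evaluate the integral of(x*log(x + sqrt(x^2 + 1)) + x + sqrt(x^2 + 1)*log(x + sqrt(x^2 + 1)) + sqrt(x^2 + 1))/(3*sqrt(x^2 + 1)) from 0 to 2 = (2 + sqrt(5))*log(2 + sqrt(5))/3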